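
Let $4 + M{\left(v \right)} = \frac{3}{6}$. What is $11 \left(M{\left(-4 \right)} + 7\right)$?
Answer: $\frac{77}{2} \approx 38.5$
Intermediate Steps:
$M{\left(v \right)} = - \frac{7}{2}$ ($M{\left(v \right)} = -4 + \frac{3}{6} = -4 + 3 \cdot \frac{1}{6} = -4 + \frac{1}{2} = - \frac{7}{2}$)
$11 \left(M{\left(-4 \right)} + 7\right) = 11 \left(- \frac{7}{2} + 7\right) = 11 \cdot \frac{7}{2} = \frac{77}{2}$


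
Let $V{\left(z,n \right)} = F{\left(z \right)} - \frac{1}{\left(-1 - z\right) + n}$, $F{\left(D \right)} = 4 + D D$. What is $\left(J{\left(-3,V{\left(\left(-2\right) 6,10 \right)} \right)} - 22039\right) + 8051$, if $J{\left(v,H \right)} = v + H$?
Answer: $- \frac{290704}{21} \approx -13843.0$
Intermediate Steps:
$F{\left(D \right)} = 4 + D^{2}$
$V{\left(z,n \right)} = 4 + z^{2} - \frac{1}{-1 + n - z}$ ($V{\left(z,n \right)} = \left(4 + z^{2}\right) - \frac{1}{\left(-1 - z\right) + n} = \left(4 + z^{2}\right) - \frac{1}{-1 + n - z} = 4 + z^{2} - \frac{1}{-1 + n - z}$)
$J{\left(v,H \right)} = H + v$
$\left(J{\left(-3,V{\left(\left(-2\right) 6,10 \right)} \right)} - 22039\right) + 8051 = \left(\left(\frac{5 + \left(\left(-2\right) 6\right)^{2} + \left(-2\right) 6 \left(4 + \left(\left(-2\right) 6\right)^{2}\right) - 10 \left(4 + \left(\left(-2\right) 6\right)^{2}\right)}{1 - 12 - 10} - 3\right) - 22039\right) + 8051 = \left(\left(\frac{5 + \left(-12\right)^{2} - 12 \left(4 + \left(-12\right)^{2}\right) - 10 \left(4 + \left(-12\right)^{2}\right)}{1 - 12 - 10} - 3\right) - 22039\right) + 8051 = \left(\left(\frac{5 + 144 - 12 \left(4 + 144\right) - 10 \left(4 + 144\right)}{-21} - 3\right) - 22039\right) + 8051 = \left(\left(- \frac{5 + 144 - 1776 - 10 \cdot 148}{21} - 3\right) - 22039\right) + 8051 = \left(\left(- \frac{5 + 144 - 1776 - 1480}{21} - 3\right) - 22039\right) + 8051 = \left(\left(\left(- \frac{1}{21}\right) \left(-3107\right) - 3\right) - 22039\right) + 8051 = \left(\left(\frac{3107}{21} - 3\right) - 22039\right) + 8051 = \left(\frac{3044}{21} - 22039\right) + 8051 = - \frac{459775}{21} + 8051 = - \frac{290704}{21}$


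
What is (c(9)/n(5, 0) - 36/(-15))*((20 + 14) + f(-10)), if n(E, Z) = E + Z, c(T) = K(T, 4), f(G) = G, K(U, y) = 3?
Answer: 72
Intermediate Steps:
c(T) = 3
(c(9)/n(5, 0) - 36/(-15))*((20 + 14) + f(-10)) = (3/(5 + 0) - 36/(-15))*((20 + 14) - 10) = (3/5 - 36*(-1/15))*(34 - 10) = (3*(⅕) + 12/5)*24 = (⅗ + 12/5)*24 = 3*24 = 72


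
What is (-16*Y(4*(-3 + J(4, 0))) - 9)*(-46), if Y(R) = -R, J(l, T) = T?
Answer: 9246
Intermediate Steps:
(-16*Y(4*(-3 + J(4, 0))) - 9)*(-46) = (-(-16)*4*(-3 + 0) - 9)*(-46) = (-(-16)*4*(-3) - 9)*(-46) = (-(-16)*(-12) - 9)*(-46) = (-16*12 - 9)*(-46) = (-192 - 9)*(-46) = -201*(-46) = 9246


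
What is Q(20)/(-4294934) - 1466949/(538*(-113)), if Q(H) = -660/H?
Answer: 1575112785642/65276554399 ≈ 24.130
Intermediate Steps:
Q(20)/(-4294934) - 1466949/(538*(-113)) = -660/20/(-4294934) - 1466949/(538*(-113)) = -660*1/20*(-1/4294934) - 1466949/(-60794) = -33*(-1/4294934) - 1466949*(-1/60794) = 33/4294934 + 1466949/60794 = 1575112785642/65276554399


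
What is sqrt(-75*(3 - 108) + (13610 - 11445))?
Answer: 2*sqrt(2510) ≈ 100.20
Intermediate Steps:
sqrt(-75*(3 - 108) + (13610 - 11445)) = sqrt(-75*(-105) + 2165) = sqrt(7875 + 2165) = sqrt(10040) = 2*sqrt(2510)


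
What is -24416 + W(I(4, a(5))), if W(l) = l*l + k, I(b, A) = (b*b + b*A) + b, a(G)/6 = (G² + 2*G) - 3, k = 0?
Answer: 596528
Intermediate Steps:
a(G) = -18 + 6*G² + 12*G (a(G) = 6*((G² + 2*G) - 3) = 6*(-3 + G² + 2*G) = -18 + 6*G² + 12*G)
I(b, A) = b + b² + A*b (I(b, A) = (b² + A*b) + b = b + b² + A*b)
W(l) = l² (W(l) = l*l + 0 = l² + 0 = l²)
-24416 + W(I(4, a(5))) = -24416 + (4*(1 + (-18 + 6*5² + 12*5) + 4))² = -24416 + (4*(1 + (-18 + 6*25 + 60) + 4))² = -24416 + (4*(1 + (-18 + 150 + 60) + 4))² = -24416 + (4*(1 + 192 + 4))² = -24416 + (4*197)² = -24416 + 788² = -24416 + 620944 = 596528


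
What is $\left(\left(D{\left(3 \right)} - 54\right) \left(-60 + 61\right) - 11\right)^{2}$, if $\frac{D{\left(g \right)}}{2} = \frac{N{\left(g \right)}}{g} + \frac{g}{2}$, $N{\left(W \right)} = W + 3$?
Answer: $3364$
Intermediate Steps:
$N{\left(W \right)} = 3 + W$
$D{\left(g \right)} = g + \frac{2 \left(3 + g\right)}{g}$ ($D{\left(g \right)} = 2 \left(\frac{3 + g}{g} + \frac{g}{2}\right) = 2 \left(\frac{g}{2} + \frac{3 + g}{g}\right) = g + \frac{2 \left(3 + g\right)}{g}$)
$\left(\left(D{\left(3 \right)} - 54\right) \left(-60 + 61\right) - 11\right)^{2} = \left(\left(\left(2 + 3 + \frac{6}{3}\right) - 54\right) \left(-60 + 61\right) - 11\right)^{2} = \left(\left(\left(2 + 3 + 6 \cdot \frac{1}{3}\right) - 54\right) 1 - 11\right)^{2} = \left(\left(\left(2 + 3 + 2\right) - 54\right) 1 - 11\right)^{2} = \left(\left(7 - 54\right) 1 - 11\right)^{2} = \left(\left(-47\right) 1 - 11\right)^{2} = \left(-47 - 11\right)^{2} = \left(-58\right)^{2} = 3364$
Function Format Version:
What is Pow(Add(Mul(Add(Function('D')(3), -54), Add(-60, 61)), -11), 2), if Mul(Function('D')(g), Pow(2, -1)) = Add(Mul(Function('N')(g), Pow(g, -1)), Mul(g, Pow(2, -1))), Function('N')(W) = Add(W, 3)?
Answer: 3364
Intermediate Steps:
Function('N')(W) = Add(3, W)
Function('D')(g) = Add(g, Mul(2, Pow(g, -1), Add(3, g))) (Function('D')(g) = Mul(2, Add(Mul(Add(3, g), Pow(g, -1)), Mul(g, Pow(2, -1)))) = Mul(2, Add(Mul(Pow(g, -1), Add(3, g)), Mul(g, Rational(1, 2)))) = Mul(2, Add(Mul(Pow(g, -1), Add(3, g)), Mul(Rational(1, 2), g))) = Mul(2, Add(Mul(Rational(1, 2), g), Mul(Pow(g, -1), Add(3, g)))) = Add(g, Mul(2, Pow(g, -1), Add(3, g))))
Pow(Add(Mul(Add(Function('D')(3), -54), Add(-60, 61)), -11), 2) = Pow(Add(Mul(Add(Add(2, 3, Mul(6, Pow(3, -1))), -54), Add(-60, 61)), -11), 2) = Pow(Add(Mul(Add(Add(2, 3, Mul(6, Rational(1, 3))), -54), 1), -11), 2) = Pow(Add(Mul(Add(Add(2, 3, 2), -54), 1), -11), 2) = Pow(Add(Mul(Add(7, -54), 1), -11), 2) = Pow(Add(Mul(-47, 1), -11), 2) = Pow(Add(-47, -11), 2) = Pow(-58, 2) = 3364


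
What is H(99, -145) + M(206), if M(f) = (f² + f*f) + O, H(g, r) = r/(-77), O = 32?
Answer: 6537753/77 ≈ 84906.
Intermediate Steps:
H(g, r) = -r/77 (H(g, r) = r*(-1/77) = -r/77)
M(f) = 32 + 2*f² (M(f) = (f² + f*f) + 32 = (f² + f²) + 32 = 2*f² + 32 = 32 + 2*f²)
H(99, -145) + M(206) = -1/77*(-145) + (32 + 2*206²) = 145/77 + (32 + 2*42436) = 145/77 + (32 + 84872) = 145/77 + 84904 = 6537753/77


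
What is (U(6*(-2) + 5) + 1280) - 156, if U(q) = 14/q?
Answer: 1122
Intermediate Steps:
(U(6*(-2) + 5) + 1280) - 156 = (14/(6*(-2) + 5) + 1280) - 156 = (14/(-12 + 5) + 1280) - 156 = (14/(-7) + 1280) - 156 = (14*(-1/7) + 1280) - 156 = (-2 + 1280) - 156 = 1278 - 156 = 1122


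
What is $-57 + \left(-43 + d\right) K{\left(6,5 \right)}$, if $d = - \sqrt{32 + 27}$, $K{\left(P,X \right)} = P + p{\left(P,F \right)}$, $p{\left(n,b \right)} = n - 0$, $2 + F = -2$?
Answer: $-573 - 12 \sqrt{59} \approx -665.17$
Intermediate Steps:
$F = -4$ ($F = -2 - 2 = -4$)
$p{\left(n,b \right)} = n$ ($p{\left(n,b \right)} = n + 0 = n$)
$K{\left(P,X \right)} = 2 P$ ($K{\left(P,X \right)} = P + P = 2 P$)
$d = - \sqrt{59} \approx -7.6811$
$-57 + \left(-43 + d\right) K{\left(6,5 \right)} = -57 + \left(-43 - \sqrt{59}\right) 2 \cdot 6 = -57 + \left(-43 - \sqrt{59}\right) 12 = -57 - \left(516 + 12 \sqrt{59}\right) = -573 - 12 \sqrt{59}$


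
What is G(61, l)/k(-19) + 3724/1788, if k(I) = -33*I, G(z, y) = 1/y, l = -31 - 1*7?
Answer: 7393853/3550074 ≈ 2.0827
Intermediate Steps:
l = -38 (l = -31 - 7 = -38)
G(61, l)/k(-19) + 3724/1788 = 1/((-38)*((-33*(-19)))) + 3724/1788 = -1/38/627 + 3724*(1/1788) = -1/38*1/627 + 931/447 = -1/23826 + 931/447 = 7393853/3550074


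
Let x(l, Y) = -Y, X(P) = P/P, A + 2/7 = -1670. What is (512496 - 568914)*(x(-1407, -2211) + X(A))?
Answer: -124796616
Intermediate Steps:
A = -11692/7 (A = -2/7 - 1670 = -11692/7 ≈ -1670.3)
X(P) = 1
(512496 - 568914)*(x(-1407, -2211) + X(A)) = (512496 - 568914)*(-1*(-2211) + 1) = -56418*(2211 + 1) = -56418*2212 = -124796616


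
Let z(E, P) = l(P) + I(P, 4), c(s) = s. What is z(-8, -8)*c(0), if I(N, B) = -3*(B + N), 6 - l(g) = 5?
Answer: 0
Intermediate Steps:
l(g) = 1 (l(g) = 6 - 1*5 = 6 - 5 = 1)
I(N, B) = -3*B - 3*N
z(E, P) = -11 - 3*P (z(E, P) = 1 + (-3*4 - 3*P) = 1 + (-12 - 3*P) = -11 - 3*P)
z(-8, -8)*c(0) = (-11 - 3*(-8))*0 = (-11 + 24)*0 = 13*0 = 0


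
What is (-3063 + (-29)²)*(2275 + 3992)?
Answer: -13925274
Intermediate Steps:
(-3063 + (-29)²)*(2275 + 3992) = (-3063 + 841)*6267 = -2222*6267 = -13925274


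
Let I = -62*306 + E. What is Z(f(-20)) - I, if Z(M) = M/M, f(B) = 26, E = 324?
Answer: 18649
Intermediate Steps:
Z(M) = 1
I = -18648 (I = -62*306 + 324 = -18972 + 324 = -18648)
Z(f(-20)) - I = 1 - 1*(-18648) = 1 + 18648 = 18649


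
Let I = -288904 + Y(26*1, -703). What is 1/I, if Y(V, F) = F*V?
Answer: -1/307182 ≈ -3.2554e-6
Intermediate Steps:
I = -307182 (I = -288904 - 18278 = -307182)
1/I = 1/(-307182) = -1/307182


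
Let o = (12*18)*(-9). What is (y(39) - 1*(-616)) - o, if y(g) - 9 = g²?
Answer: 4090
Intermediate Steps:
y(g) = 9 + g²
o = -1944 (o = 216*(-9) = -1944)
(y(39) - 1*(-616)) - o = ((9 + 39²) - 1*(-616)) - 1*(-1944) = ((9 + 1521) + 616) + 1944 = (1530 + 616) + 1944 = 2146 + 1944 = 4090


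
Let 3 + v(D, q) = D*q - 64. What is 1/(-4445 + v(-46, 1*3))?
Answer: -1/4650 ≈ -0.00021505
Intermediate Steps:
v(D, q) = -67 + D*q (v(D, q) = -3 + (D*q - 64) = -3 + (-64 + D*q) = -67 + D*q)
1/(-4445 + v(-46, 1*3)) = 1/(-4445 + (-67 - 46*3)) = 1/(-4445 + (-67 - 138)) = 1/(-4445 - 205) = 1/(-4650) = -1/4650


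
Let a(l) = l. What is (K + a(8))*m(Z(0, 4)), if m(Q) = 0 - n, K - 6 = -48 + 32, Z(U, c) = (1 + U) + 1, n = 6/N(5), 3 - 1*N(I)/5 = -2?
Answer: 12/25 ≈ 0.48000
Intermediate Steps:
N(I) = 25 (N(I) = 15 - 5*(-2) = 15 + 10 = 25)
n = 6/25 ≈ 0.24000
Z(U, c) = 2 + U
K = -10 (K = 6 + (-48 + 32) = 6 - 16 = -10)
m(Q) = -6/25 (m(Q) = 0 - 1*6/25 = 0 - 6/25 = -6/25)
(K + a(8))*m(Z(0, 4)) = (-10 + 8)*(-6/25) = -2*(-6/25) = 12/25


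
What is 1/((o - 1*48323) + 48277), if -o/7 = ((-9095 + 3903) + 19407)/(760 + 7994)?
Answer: -8754/502189 ≈ -0.017432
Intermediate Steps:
o = -99505/8754 (o = -7*((-9095 + 3903) + 19407)/(760 + 7994) = -7*(-5192 + 19407)/8754 = -99505/8754 ≈ -11.367)
1/((o - 1*48323) + 48277) = 1/((-99505/8754 - 1*48323) + 48277) = 1/((-99505/8754 - 48323) + 48277) = 1/(-423119047/8754 + 48277) = 1/(-502189/8754) = -8754/502189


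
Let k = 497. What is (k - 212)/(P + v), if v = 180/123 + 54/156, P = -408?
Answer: -101270/144333 ≈ -0.70164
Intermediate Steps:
v = 1929/1066 (v = 180*(1/123) + 54*(1/156) = 60/41 + 9/26 = 1929/1066 ≈ 1.8096)
(k - 212)/(P + v) = (497 - 212)/(-408 + 1929/1066) = 285/(-432999/1066) = 285*(-1066/432999) = -101270/144333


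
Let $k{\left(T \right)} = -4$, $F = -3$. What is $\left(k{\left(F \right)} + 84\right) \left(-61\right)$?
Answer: $-4880$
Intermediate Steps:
$\left(k{\left(F \right)} + 84\right) \left(-61\right) = \left(-4 + 84\right) \left(-61\right) = 80 \left(-61\right) = -4880$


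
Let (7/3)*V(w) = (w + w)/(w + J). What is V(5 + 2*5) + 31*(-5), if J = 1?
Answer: -8635/56 ≈ -154.20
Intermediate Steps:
V(w) = 6*w/(7*(1 + w)) (V(w) = 3*((w + w)/(w + 1))/7 = 3*((2*w)/(1 + w))/7 = 3*(2*w/(1 + w))/7 = 6*w/(7*(1 + w)))
V(5 + 2*5) + 31*(-5) = 6*(5 + 2*5)/(7*(1 + (5 + 2*5))) + 31*(-5) = 6*(5 + 10)/(7*(1 + (5 + 10))) - 155 = (6/7)*15/(1 + 15) - 155 = (6/7)*15/16 - 155 = (6/7)*15*(1/16) - 155 = 45/56 - 155 = -8635/56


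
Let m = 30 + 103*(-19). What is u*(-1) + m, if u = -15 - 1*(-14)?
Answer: -1926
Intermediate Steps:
m = -1927 (m = 30 - 1957 = -1927)
u = -1 (u = -15 + 14 = -1)
u*(-1) + m = -1*(-1) - 1927 = 1 - 1927 = -1926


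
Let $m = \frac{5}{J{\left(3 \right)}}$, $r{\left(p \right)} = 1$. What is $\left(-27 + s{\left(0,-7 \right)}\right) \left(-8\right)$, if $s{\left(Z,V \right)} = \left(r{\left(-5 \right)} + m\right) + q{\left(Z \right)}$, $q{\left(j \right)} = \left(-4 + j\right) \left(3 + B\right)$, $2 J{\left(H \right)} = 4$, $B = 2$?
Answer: $348$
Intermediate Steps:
$J{\left(H \right)} = 2$ ($J{\left(H \right)} = \frac{1}{2} \cdot 4 = 2$)
$q{\left(j \right)} = -20 + 5 j$ ($q{\left(j \right)} = \left(-4 + j\right) \left(3 + 2\right) = \left(-4 + j\right) 5 = -20 + 5 j$)
$m = \frac{5}{2} \approx 2.5$
$s{\left(Z,V \right)} = - \frac{33}{2} + 5 Z$ ($s{\left(Z,V \right)} = \left(1 + \frac{5}{2}\right) + \left(-20 + 5 Z\right) = \frac{7}{2} + \left(-20 + 5 Z\right) = - \frac{33}{2} + 5 Z$)
$\left(-27 + s{\left(0,-7 \right)}\right) \left(-8\right) = \left(-27 + \left(- \frac{33}{2} + 5 \cdot 0\right)\right) \left(-8\right) = \left(-27 + \left(- \frac{33}{2} + 0\right)\right) \left(-8\right) = \left(-27 - \frac{33}{2}\right) \left(-8\right) = \left(- \frac{87}{2}\right) \left(-8\right) = 348$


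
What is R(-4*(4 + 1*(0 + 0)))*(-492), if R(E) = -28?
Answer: 13776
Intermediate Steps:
R(-4*(4 + 1*(0 + 0)))*(-492) = -28*(-492) = 13776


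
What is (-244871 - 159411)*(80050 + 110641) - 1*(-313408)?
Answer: -77092625454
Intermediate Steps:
(-244871 - 159411)*(80050 + 110641) - 1*(-313408) = -404282*190691 + 313408 = -77092938862 + 313408 = -77092625454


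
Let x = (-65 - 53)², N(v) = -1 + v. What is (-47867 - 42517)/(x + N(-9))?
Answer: -15064/2319 ≈ -6.4959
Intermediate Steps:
x = 13924 (x = (-118)² = 13924)
(-47867 - 42517)/(x + N(-9)) = (-47867 - 42517)/(13924 + (-1 - 9)) = -90384/(13924 - 10) = -90384/13914 = -90384*1/13914 = -15064/2319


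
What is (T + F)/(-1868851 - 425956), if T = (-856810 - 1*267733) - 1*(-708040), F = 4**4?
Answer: 416247/2294807 ≈ 0.18139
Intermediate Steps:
F = 256
T = -416503 (T = (-856810 - 267733) + 708040 = -1124543 + 708040 = -416503)
(T + F)/(-1868851 - 425956) = (-416503 + 256)/(-1868851 - 425956) = -416247/(-2294807) = -416247*(-1/2294807) = 416247/2294807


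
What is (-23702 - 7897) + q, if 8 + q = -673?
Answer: -32280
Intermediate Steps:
q = -681 (q = -8 - 673 = -681)
(-23702 - 7897) + q = (-23702 - 7897) - 681 = -31599 - 681 = -32280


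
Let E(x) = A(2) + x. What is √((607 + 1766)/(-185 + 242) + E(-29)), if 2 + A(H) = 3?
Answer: √4921/19 ≈ 3.6921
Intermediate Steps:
A(H) = 1 (A(H) = -2 + 3 = 1)
E(x) = 1 + x
√((607 + 1766)/(-185 + 242) + E(-29)) = √((607 + 1766)/(-185 + 242) + (1 - 29)) = √(2373/57 - 28) = √(2373*(1/57) - 28) = √(791/19 - 28) = √(259/19) = √4921/19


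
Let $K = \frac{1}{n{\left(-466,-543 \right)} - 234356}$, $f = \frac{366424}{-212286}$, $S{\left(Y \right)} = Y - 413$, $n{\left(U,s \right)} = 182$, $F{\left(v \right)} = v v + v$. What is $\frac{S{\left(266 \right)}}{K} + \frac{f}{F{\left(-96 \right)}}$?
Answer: $\frac{8330713794365317}{242006040} \approx 3.4424 \cdot 10^{7}$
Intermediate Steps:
$F{\left(v \right)} = v + v^{2}$ ($F{\left(v \right)} = v^{2} + v = v + v^{2}$)
$S{\left(Y \right)} = -413 + Y$
$f = - \frac{183212}{106143}$ ($f = 366424 \left(- \frac{1}{212286}\right) = - \frac{183212}{106143} \approx -1.7261$)
$K = - \frac{1}{234174}$ ($K = \frac{1}{182 - 234356} = \frac{1}{-234174} = - \frac{1}{234174} \approx -4.2703 \cdot 10^{-6}$)
$\frac{S{\left(266 \right)}}{K} + \frac{f}{F{\left(-96 \right)}} = \frac{-413 + 266}{- \frac{1}{234174}} - \frac{183212}{106143 \left(- 96 \left(1 - 96\right)\right)} = \left(-147\right) \left(-234174\right) - \frac{183212}{106143 \left(\left(-96\right) \left(-95\right)\right)} = 34423578 - \frac{183212}{106143 \cdot 9120} = 34423578 - \frac{45803}{242006040} = \frac{8330713794365317}{242006040}$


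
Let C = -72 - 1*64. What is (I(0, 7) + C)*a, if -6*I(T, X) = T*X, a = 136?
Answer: -18496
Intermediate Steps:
C = -136 (C = -72 - 64 = -136)
I(T, X) = -T*X/6
(I(0, 7) + C)*a = (-1/6*0*7 - 136)*136 = (0 - 136)*136 = -136*136 = -18496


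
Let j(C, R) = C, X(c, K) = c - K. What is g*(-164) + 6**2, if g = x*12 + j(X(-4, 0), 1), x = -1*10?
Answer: 20372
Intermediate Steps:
x = -10
g = -124 (g = -10*12 + (-4 - 1*0) = -120 + (-4 + 0) = -120 - 4 = -124)
g*(-164) + 6**2 = -124*(-164) + 6**2 = 20336 + 36 = 20372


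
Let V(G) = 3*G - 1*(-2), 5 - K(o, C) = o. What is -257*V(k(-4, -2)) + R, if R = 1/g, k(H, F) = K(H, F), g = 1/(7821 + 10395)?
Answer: 10763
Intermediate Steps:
K(o, C) = 5 - o
g = 1/18216 ≈ 5.4897e-5
k(H, F) = 5 - H
V(G) = 2 + 3*G (V(G) = 3*G + 2 = 2 + 3*G)
R = 18216 (R = 1/(1/18216) = 18216)
-257*V(k(-4, -2)) + R = -257*(2 + 3*(5 - 1*(-4))) + 18216 = -257*(2 + 3*(5 + 4)) + 18216 = -257*(2 + 3*9) + 18216 = -257*(2 + 27) + 18216 = -257*29 + 18216 = -7453 + 18216 = 10763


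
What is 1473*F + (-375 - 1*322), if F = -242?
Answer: -357163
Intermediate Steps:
1473*F + (-375 - 1*322) = 1473*(-242) + (-375 - 1*322) = -356466 + (-375 - 322) = -356466 - 697 = -357163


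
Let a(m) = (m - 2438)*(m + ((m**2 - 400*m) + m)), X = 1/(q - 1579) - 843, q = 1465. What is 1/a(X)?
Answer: -1481544/5085444165967375 ≈ -2.9133e-10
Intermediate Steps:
X = -96103/114 (X = 1/(1465 - 1579) - 843 = 1/(-114) - 843 = -1/114 - 843 = -96103/114 ≈ -843.01)
a(m) = (-2438 + m)*(m**2 - 398*m) (a(m) = (-2438 + m)*(m + (m**2 - 399*m)) = (-2438 + m)*(m**2 - 398*m))
1/a(X) = 1/(-96103*(970324 + (-96103/114)**2 - 2836*(-96103/114))/114) = 1/(-96103*(970324 + 9235786609/12996 + 136274054/57)/114) = 1/(-96103/114*52916601625/12996) = 1/(-5085444165967375/1481544) = -1481544/5085444165967375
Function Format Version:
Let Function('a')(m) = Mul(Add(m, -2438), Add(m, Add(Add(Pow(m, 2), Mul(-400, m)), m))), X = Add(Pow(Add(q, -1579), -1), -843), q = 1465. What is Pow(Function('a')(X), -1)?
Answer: Rational(-1481544, 5085444165967375) ≈ -2.9133e-10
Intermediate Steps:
X = Rational(-96103, 114) (X = Add(Pow(Add(1465, -1579), -1), -843) = Add(Pow(-114, -1), -843) = Add(Rational(-1, 114), -843) = Rational(-96103, 114) ≈ -843.01)
Function('a')(m) = Mul(Add(-2438, m), Add(Pow(m, 2), Mul(-398, m))) (Function('a')(m) = Mul(Add(-2438, m), Add(m, Add(Pow(m, 2), Mul(-399, m)))) = Mul(Add(-2438, m), Add(Pow(m, 2), Mul(-398, m))))
Pow(Function('a')(X), -1) = Pow(Mul(Rational(-96103, 114), Add(970324, Pow(Rational(-96103, 114), 2), Mul(-2836, Rational(-96103, 114)))), -1) = Pow(Mul(Rational(-96103, 114), Add(970324, Rational(9235786609, 12996), Rational(136274054, 57))), -1) = Pow(Mul(Rational(-96103, 114), Rational(52916601625, 12996)), -1) = Pow(Rational(-5085444165967375, 1481544), -1) = Rational(-1481544, 5085444165967375)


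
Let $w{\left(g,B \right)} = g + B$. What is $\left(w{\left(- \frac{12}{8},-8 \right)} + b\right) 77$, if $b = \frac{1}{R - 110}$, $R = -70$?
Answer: $- \frac{131747}{180} \approx -731.93$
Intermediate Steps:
$w{\left(g,B \right)} = B + g$
$b = - \frac{1}{180}$ ($b = \frac{1}{-70 - 110} = \frac{1}{-180} = - \frac{1}{180} \approx -0.0055556$)
$\left(w{\left(- \frac{12}{8},-8 \right)} + b\right) 77 = \left(\left(-8 - \frac{12}{8}\right) - \frac{1}{180}\right) 77 = \left(\left(-8 - \frac{3}{2}\right) - \frac{1}{180}\right) 77 = \left(- \frac{19}{2} - \frac{1}{180}\right) 77 = \left(- \frac{1711}{180}\right) 77 = - \frac{131747}{180}$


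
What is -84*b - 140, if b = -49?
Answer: 3976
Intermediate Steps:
-84*b - 140 = -84*(-49) - 140 = 4116 - 140 = 3976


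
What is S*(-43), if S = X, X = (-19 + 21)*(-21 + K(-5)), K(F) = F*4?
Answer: 3526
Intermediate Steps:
K(F) = 4*F
X = -82 (X = (-19 + 21)*(-21 + 4*(-5)) = 2*(-21 - 20) = 2*(-41) = -82)
S = -82
S*(-43) = -82*(-43) = 3526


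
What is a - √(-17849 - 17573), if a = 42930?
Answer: 42930 - I*√35422 ≈ 42930.0 - 188.21*I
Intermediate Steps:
a - √(-17849 - 17573) = 42930 - √(-17849 - 17573) = 42930 - √(-35422) = 42930 - I*√35422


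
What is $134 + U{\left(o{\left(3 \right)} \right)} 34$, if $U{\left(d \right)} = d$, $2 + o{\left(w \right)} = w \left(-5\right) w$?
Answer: $-1464$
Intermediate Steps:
$o{\left(w \right)} = -2 - 5 w^{2}$ ($o{\left(w \right)} = -2 + w \left(-5\right) w = -2 + - 5 w w = -2 - 5 w^{2}$)
$134 + U{\left(o{\left(3 \right)} \right)} 34 = 134 + \left(-2 - 5 \cdot 3^{2}\right) 34 = 134 + \left(-2 - 45\right) 34 = 134 - 1598 = -1464$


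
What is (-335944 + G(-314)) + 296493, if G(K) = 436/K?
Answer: -6194025/157 ≈ -39452.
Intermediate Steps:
(-335944 + G(-314)) + 296493 = (-335944 + 436/(-314)) + 296493 = (-335944 + 436*(-1/314)) + 296493 = (-335944 - 218/157) + 296493 = -52743426/157 + 296493 = -6194025/157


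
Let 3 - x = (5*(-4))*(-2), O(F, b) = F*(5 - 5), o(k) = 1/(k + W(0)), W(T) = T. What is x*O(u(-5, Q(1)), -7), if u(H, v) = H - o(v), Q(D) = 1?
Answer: 0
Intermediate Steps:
o(k) = 1/k (o(k) = 1/(k + 0) = 1/k)
u(H, v) = H - 1/v
O(F, b) = 0 (O(F, b) = F*0 = 0)
x = -37 (x = 3 - 5*(-4)*(-2) = 3 - (-20)*(-2) = 3 - 1*40 = 3 - 40 = -37)
x*O(u(-5, Q(1)), -7) = -37*0 = 0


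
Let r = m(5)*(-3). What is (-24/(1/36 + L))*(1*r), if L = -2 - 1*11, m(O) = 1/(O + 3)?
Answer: -324/467 ≈ -0.69379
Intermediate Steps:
m(O) = 1/(3 + O)
L = -13 (L = -2 - 11 = -13)
r = -3/8 (r = -3/(3 + 5) = -3/8 ≈ -0.37500)
(-24/(1/36 + L))*(1*r) = (-24/(1/36 - 13))*(1*(-3/8)) = (-24/(1/36 - 13))*(-3/8) = (-24/(-467/36))*(-3/8) = -36/467*(-24)*(-3/8) = (864/467)*(-3/8) = -324/467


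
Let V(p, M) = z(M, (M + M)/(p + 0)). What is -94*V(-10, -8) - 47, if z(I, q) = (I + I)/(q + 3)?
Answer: 6439/23 ≈ 279.96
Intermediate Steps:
z(I, q) = 2*I/(3 + q) (z(I, q) = (2*I)/(3 + q) = 2*I/(3 + q))
V(p, M) = 2*M/(3 + 2*M/p) (V(p, M) = 2*M/(3 + (M + M)/(p + 0)) = 2*M/(3 + (2*M)/p) = 2*M/(3 + 2*M/p))
-94*V(-10, -8) - 47 = -188*(-8)*(-10)/(2*(-8) + 3*(-10)) - 47 = -188*(-8)*(-10)/(-16 - 30) - 47 = -188*(-8)*(-10)/(-46) - 47 = -188*(-8)*(-10)*(-1)/46 - 47 = -94*(-80/23) - 47 = 7520/23 - 47 = 6439/23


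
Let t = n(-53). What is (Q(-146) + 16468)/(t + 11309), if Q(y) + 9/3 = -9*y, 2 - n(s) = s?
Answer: 17779/11364 ≈ 1.5645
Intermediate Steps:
n(s) = 2 - s
Q(y) = -3 - 9*y
t = 55 (t = 2 - 1*(-53) = 2 + 53 = 55)
(Q(-146) + 16468)/(t + 11309) = ((-3 - 9*(-146)) + 16468)/(55 + 11309) = ((-3 + 1314) + 16468)/11364 = (1311 + 16468)*(1/11364) = 17779*(1/11364) = 17779/11364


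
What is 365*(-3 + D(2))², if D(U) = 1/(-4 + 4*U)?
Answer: 44165/16 ≈ 2760.3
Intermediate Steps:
365*(-3 + D(2))² = 365*(-3 + 1/(4*(-1 + 2)))² = 365*(-3 + (¼)/1)² = 365*(-3 + (¼)*1)² = 365*(-3 + ¼)² = 365*(-11/4)² = 365*(121/16) = 44165/16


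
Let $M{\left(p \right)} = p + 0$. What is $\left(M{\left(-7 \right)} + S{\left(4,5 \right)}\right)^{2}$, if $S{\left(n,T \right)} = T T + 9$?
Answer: $729$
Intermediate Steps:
$S{\left(n,T \right)} = 9 + T^{2}$ ($S{\left(n,T \right)} = T^{2} + 9 = 9 + T^{2}$)
$M{\left(p \right)} = p$
$\left(M{\left(-7 \right)} + S{\left(4,5 \right)}\right)^{2} = \left(-7 + \left(9 + 5^{2}\right)\right)^{2} = \left(-7 + \left(9 + 25\right)\right)^{2} = \left(-7 + 34\right)^{2} = 27^{2} = 729$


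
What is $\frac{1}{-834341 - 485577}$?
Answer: $- \frac{1}{1319918} \approx -7.5762 \cdot 10^{-7}$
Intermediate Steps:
$\frac{1}{-834341 - 485577} = \frac{1}{-1319918} = - \frac{1}{1319918}$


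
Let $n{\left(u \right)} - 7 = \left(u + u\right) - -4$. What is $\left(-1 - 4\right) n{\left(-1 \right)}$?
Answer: $-45$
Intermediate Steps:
$n{\left(u \right)} = 11 + 2 u$ ($n{\left(u \right)} = 7 + \left(\left(u + u\right) - -4\right) = 7 + \left(2 u + 4\right) = 7 + \left(4 + 2 u\right) = 11 + 2 u$)
$\left(-1 - 4\right) n{\left(-1 \right)} = \left(-1 - 4\right) \left(11 + 2 \left(-1\right)\right) = - 5 \left(11 - 2\right) = \left(-5\right) 9 = -45$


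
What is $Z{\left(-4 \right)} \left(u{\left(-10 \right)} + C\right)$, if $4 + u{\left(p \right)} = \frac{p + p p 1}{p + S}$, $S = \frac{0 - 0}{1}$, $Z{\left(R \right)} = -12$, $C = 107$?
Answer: $-1128$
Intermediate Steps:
$S = 0$ ($S = \left(0 + 0\right) 1 = 0 \cdot 1 = 0$)
$u{\left(p \right)} = -4 + \frac{p + p^{2}}{p}$ ($u{\left(p \right)} = -4 + \frac{p + p p 1}{p + 0} = -4 + \frac{p + p^{2} \cdot 1}{p} = -4 + \frac{p + p^{2}}{p}$)
$Z{\left(-4 \right)} \left(u{\left(-10 \right)} + C\right) = - 12 \left(\left(-3 - 10\right) + 107\right) = - 12 \left(-13 + 107\right) = \left(-12\right) 94 = -1128$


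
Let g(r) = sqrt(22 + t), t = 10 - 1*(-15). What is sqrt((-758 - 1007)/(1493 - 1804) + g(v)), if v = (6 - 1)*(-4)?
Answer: sqrt(548915 + 96721*sqrt(47))/311 ≈ 3.5399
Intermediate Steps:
t = 25 (t = 10 + 15 = 25)
v = -20 (v = 5*(-4) = -20)
g(r) = sqrt(47) (g(r) = sqrt(22 + 25) = sqrt(47))
sqrt((-758 - 1007)/(1493 - 1804) + g(v)) = sqrt((-758 - 1007)/(1493 - 1804) + sqrt(47)) = sqrt(-1765/(-311) + sqrt(47)) = sqrt(-1765*(-1/311) + sqrt(47)) = sqrt(1765/311 + sqrt(47))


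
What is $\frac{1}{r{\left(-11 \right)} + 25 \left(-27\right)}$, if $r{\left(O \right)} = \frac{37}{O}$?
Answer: $- \frac{11}{7462} \approx -0.0014741$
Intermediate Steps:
$\frac{1}{r{\left(-11 \right)} + 25 \left(-27\right)} = \frac{1}{\frac{37}{-11} + 25 \left(-27\right)} = \frac{1}{37 \left(- \frac{1}{11}\right) - 675} = \frac{1}{- \frac{37}{11} - 675} = \frac{1}{- \frac{7462}{11}} = - \frac{11}{7462}$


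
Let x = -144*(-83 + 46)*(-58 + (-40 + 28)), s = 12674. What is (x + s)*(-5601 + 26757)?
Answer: -7622210616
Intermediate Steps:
x = -372960 (x = -(-5328)*(-58 - 12) = -(-5328)*(-70) = -144*2590 = -372960)
(x + s)*(-5601 + 26757) = (-372960 + 12674)*(-5601 + 26757) = -360286*21156 = -7622210616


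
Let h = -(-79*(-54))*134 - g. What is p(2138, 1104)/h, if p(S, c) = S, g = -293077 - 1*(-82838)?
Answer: -2138/361405 ≈ -0.0059158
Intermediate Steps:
g = -210239 (g = -293077 + 82838 = -210239)
h = -361405 (h = -(-79*(-54))*134 - 1*(-210239) = -4266*134 + 210239 = -1*571644 + 210239 = -571644 + 210239 = -361405)
p(2138, 1104)/h = 2138/(-361405) = 2138*(-1/361405) = -2138/361405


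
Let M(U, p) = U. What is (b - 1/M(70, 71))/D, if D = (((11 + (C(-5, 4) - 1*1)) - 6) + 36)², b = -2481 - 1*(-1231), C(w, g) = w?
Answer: -87501/85750 ≈ -1.0204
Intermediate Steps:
b = -1250 (b = -2481 + 1231 = -1250)
D = 1225 (D = (((11 + (-5 - 1*1)) - 6) + 36)² = (((11 + (-5 - 1)) - 6) + 36)² = (((11 - 6) - 6) + 36)² = ((5 - 6) + 36)² = (-1 + 36)² = 35² = 1225)
(b - 1/M(70, 71))/D = (-1250 - 1/70)/1225 = (-1250 - 1*1/70)*(1/1225) = (-1250 - 1/70)*(1/1225) = -87501/70*1/1225 = -87501/85750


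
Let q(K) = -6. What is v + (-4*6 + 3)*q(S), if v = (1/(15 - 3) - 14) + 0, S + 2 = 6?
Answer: 1345/12 ≈ 112.08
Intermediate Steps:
S = 4 (S = -2 + 6 = 4)
v = -167/12 (v = (1/12 - 14) + 0 = -167/12 + 0 = -167/12 ≈ -13.917)
v + (-4*6 + 3)*q(S) = -167/12 + (-4*6 + 3)*(-6) = -167/12 + (-24 + 3)*(-6) = -167/12 - 21*(-6) = -167/12 + 126 = 1345/12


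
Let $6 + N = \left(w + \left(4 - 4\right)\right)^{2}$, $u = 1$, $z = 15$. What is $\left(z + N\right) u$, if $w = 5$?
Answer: $34$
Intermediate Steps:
$N = 19$ ($N = -6 + \left(5 + \left(4 - 4\right)\right)^{2} = -6 + \left(5 + 0\right)^{2} = -6 + 5^{2} = -6 + 25 = 19$)
$\left(z + N\right) u = \left(15 + 19\right) 1 = 34 \cdot 1 = 34$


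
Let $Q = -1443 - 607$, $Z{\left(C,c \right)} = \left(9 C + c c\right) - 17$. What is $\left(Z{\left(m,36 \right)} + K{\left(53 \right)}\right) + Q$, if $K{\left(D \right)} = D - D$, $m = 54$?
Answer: $-285$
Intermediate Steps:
$K{\left(D \right)} = 0$
$Z{\left(C,c \right)} = -17 + c^{2} + 9 C$ ($Z{\left(C,c \right)} = \left(9 C + c^{2}\right) - 17 = \left(c^{2} + 9 C\right) - 17 = -17 + c^{2} + 9 C$)
$Q = -2050$
$\left(Z{\left(m,36 \right)} + K{\left(53 \right)}\right) + Q = \left(\left(-17 + 36^{2} + 9 \cdot 54\right) + 0\right) - 2050 = \left(\left(-17 + 1296 + 486\right) + 0\right) - 2050 = \left(1765 + 0\right) - 2050 = 1765 - 2050 = -285$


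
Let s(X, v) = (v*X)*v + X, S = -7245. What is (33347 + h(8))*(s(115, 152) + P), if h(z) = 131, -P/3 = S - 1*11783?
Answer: 90864615002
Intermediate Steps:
P = 57084 (P = -3*(-7245 - 1*11783) = -3*(-7245 - 11783) = -3*(-19028) = 57084)
s(X, v) = X + X*v² (s(X, v) = (X*v)*v + X = X*v² + X = X + X*v²)
(33347 + h(8))*(s(115, 152) + P) = (33347 + 131)*(115*(1 + 152²) + 57084) = 33478*(115*(1 + 23104) + 57084) = 33478*(115*23105 + 57084) = 33478*(2657075 + 57084) = 33478*2714159 = 90864615002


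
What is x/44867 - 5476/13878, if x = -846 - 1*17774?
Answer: -252050026/311332113 ≈ -0.80959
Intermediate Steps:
x = -18620 (x = -846 - 17774 = -18620)
x/44867 - 5476/13878 = -18620/44867 - 5476/13878 = -18620*1/44867 - 5476*1/13878 = -18620/44867 - 2738/6939 = -252050026/311332113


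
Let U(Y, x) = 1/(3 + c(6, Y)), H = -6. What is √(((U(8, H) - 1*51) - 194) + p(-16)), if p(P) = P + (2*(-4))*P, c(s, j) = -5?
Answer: I*√534/2 ≈ 11.554*I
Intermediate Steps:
p(P) = -7*P (p(P) = P - 8*P = -7*P)
U(Y, x) = -½ (U(Y, x) = 1/(3 - 5) = 1/(-2) = -½)
√(((U(8, H) - 1*51) - 194) + p(-16)) = √(((-½ - 1*51) - 194) - 7*(-16)) = √(((-½ - 51) - 194) + 112) = √((-103/2 - 194) + 112) = √(-491/2 + 112) = √(-267/2) = I*√534/2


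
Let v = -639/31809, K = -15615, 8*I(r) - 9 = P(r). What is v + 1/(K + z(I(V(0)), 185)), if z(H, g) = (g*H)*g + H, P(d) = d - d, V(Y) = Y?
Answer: -19459229/970778871 ≈ -0.020045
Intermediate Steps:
P(d) = 0
I(r) = 9/8 (I(r) = 9/8 + (⅛)*0 = 9/8 + 0 = 9/8)
z(H, g) = H + H*g² (z(H, g) = (H*g)*g + H = H*g² + H = H + H*g²)
v = -213/10603 (v = -639*1/31809 = -213/10603 ≈ -0.020089)
v + 1/(K + z(I(V(0)), 185)) = -213/10603 + 1/(-15615 + 9*(1 + 185²)/8) = -213/10603 + 1/(-15615 + 9*(1 + 34225)/8) = -213/10603 + 1/(-15615 + (9/8)*34226) = -213/10603 + 1/(-15615 + 154017/4) = -213/10603 + 1/(91557/4) = -213/10603 + 4/91557 = -19459229/970778871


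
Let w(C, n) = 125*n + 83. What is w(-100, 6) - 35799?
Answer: -34966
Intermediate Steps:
w(C, n) = 83 + 125*n
w(-100, 6) - 35799 = (83 + 125*6) - 35799 = (83 + 750) - 35799 = 833 - 35799 = -34966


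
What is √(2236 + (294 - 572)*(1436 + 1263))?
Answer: I*√748086 ≈ 864.92*I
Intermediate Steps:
√(2236 + (294 - 572)*(1436 + 1263)) = √(2236 - 278*2699) = √(2236 - 750322) = √(-748086) = I*√748086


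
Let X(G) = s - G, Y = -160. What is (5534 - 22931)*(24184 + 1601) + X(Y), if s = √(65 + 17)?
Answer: -448581485 + √82 ≈ -4.4858e+8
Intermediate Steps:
s = √82 ≈ 9.0554
X(G) = √82 - G
(5534 - 22931)*(24184 + 1601) + X(Y) = (5534 - 22931)*(24184 + 1601) + (√82 - 1*(-160)) = -17397*25785 + (√82 + 160) = -448581645 + (160 + √82) = -448581485 + √82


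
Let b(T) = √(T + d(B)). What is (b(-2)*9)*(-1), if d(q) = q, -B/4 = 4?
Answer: -27*I*√2 ≈ -38.184*I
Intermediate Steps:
B = -16 (B = -4*4 = -16)
b(T) = √(-16 + T) (b(T) = √(T - 16) = √(-16 + T))
(b(-2)*9)*(-1) = (√(-16 - 2)*9)*(-1) = (√(-18)*9)*(-1) = ((3*I*√2)*9)*(-1) = (27*I*√2)*(-1) = -27*I*√2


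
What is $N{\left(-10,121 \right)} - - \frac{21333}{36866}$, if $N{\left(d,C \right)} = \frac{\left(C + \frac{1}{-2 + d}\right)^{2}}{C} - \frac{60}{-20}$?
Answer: $\frac{39958239505}{321176592} \approx 124.41$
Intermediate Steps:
$N{\left(d,C \right)} = 3 + \frac{\left(C + \frac{1}{-2 + d}\right)^{2}}{C}$ ($N{\left(d,C \right)} = \frac{\left(C + \frac{1}{-2 + d}\right)^{2}}{C} - -3 = \frac{\left(C + \frac{1}{-2 + d}\right)^{2}}{C} + 3 = 3 + \frac{\left(C + \frac{1}{-2 + d}\right)^{2}}{C}$)
$N{\left(-10,121 \right)} - - \frac{21333}{36866} = \left(3 + \frac{\left(1 - 242 + 121 \left(-10\right)\right)^{2}}{121 \left(-2 - 10\right)^{2}}\right) - - \frac{21333}{36866} = \left(3 + \frac{\left(1 - 242 - 1210\right)^{2}}{121 \cdot 144}\right) - \left(-21333\right) \frac{1}{36866} = \left(3 + \frac{1}{121} \cdot \frac{1}{144} \left(-1451\right)^{2}\right) - - \frac{21333}{36866} = \left(3 + \frac{1}{121} \cdot \frac{1}{144} \cdot 2105401\right) + \frac{21333}{36866} = \left(3 + \frac{2105401}{17424}\right) + \frac{21333}{36866} = \frac{2157673}{17424} + \frac{21333}{36866} = \frac{39958239505}{321176592}$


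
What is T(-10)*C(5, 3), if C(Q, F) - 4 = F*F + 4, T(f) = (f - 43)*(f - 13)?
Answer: 20723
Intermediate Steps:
T(f) = (-43 + f)*(-13 + f)
C(Q, F) = 8 + F**2 (C(Q, F) = 4 + (F*F + 4) = 4 + (F**2 + 4) = 4 + (4 + F**2) = 8 + F**2)
T(-10)*C(5, 3) = (559 + (-10)**2 - 56*(-10))*(8 + 3**2) = (559 + 100 + 560)*(8 + 9) = 1219*17 = 20723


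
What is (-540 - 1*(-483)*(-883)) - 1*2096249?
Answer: -2523278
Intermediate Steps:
(-540 - 1*(-483)*(-883)) - 1*2096249 = (-540 + 483*(-883)) - 2096249 = (-540 - 426489) - 2096249 = -427029 - 2096249 = -2523278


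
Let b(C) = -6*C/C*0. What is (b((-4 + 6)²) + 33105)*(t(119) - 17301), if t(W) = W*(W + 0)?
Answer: -103949700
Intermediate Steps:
t(W) = W² (t(W) = W*W = W²)
b(C) = 0 (b(C) = -6*1*0 = -6*0 = 0)
(b((-4 + 6)²) + 33105)*(t(119) - 17301) = (0 + 33105)*(119² - 17301) = 33105*(14161 - 17301) = 33105*(-3140) = -103949700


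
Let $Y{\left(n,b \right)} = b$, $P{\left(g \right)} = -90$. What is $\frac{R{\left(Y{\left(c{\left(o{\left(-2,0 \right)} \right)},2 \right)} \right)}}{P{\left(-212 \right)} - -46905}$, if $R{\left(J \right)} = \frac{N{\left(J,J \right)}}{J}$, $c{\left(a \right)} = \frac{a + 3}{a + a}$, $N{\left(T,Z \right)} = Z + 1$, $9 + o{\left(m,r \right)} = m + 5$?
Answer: $\frac{1}{31210} \approx 3.2041 \cdot 10^{-5}$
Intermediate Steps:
$o{\left(m,r \right)} = -4 + m$ ($o{\left(m,r \right)} = -9 + \left(m + 5\right) = -9 + \left(5 + m\right) = -4 + m$)
$N{\left(T,Z \right)} = 1 + Z$
$c{\left(a \right)} = \frac{3 + a}{2 a}$
$R{\left(J \right)} = \frac{1 + J}{J}$
$\frac{R{\left(Y{\left(c{\left(o{\left(-2,0 \right)} \right)},2 \right)} \right)}}{P{\left(-212 \right)} - -46905} = \frac{\frac{1}{2} \left(1 + 2\right)}{-90 - -46905} = \frac{\frac{1}{2} \cdot 3}{-90 + 46905} = \frac{3}{2 \cdot 46815} = \frac{3}{2} \cdot \frac{1}{46815} = \frac{1}{31210}$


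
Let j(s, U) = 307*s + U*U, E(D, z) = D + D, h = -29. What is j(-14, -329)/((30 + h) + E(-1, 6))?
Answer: -103943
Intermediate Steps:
E(D, z) = 2*D
j(s, U) = U**2 + 307*s (j(s, U) = 307*s + U**2 = U**2 + 307*s)
j(-14, -329)/((30 + h) + E(-1, 6)) = ((-329)**2 + 307*(-14))/((30 - 29) + 2*(-1)) = (108241 - 4298)/(1 - 2) = 103943/(-1) = 103943*(-1) = -103943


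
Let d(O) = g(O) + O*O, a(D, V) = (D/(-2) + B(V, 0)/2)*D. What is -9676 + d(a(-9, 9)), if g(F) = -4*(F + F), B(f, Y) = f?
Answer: -2467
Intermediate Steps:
g(F) = -8*F
a(D, V) = D*(V/2 - D/2) (a(D, V) = (D/(-2) + V/2)*D = (D*(-½) + V*(½))*D = (-D/2 + V/2)*D = (V/2 - D/2)*D = D*(V/2 - D/2))
d(O) = O² - 8*O (d(O) = -8*O + O*O = -8*O + O² = O² - 8*O)
-9676 + d(a(-9, 9)) = -9676 + ((½)*(-9)*(9 - 1*(-9)))*(-8 + (½)*(-9)*(9 - 1*(-9))) = -9676 + ((½)*(-9)*(9 + 9))*(-8 + (½)*(-9)*(9 + 9)) = -9676 + ((½)*(-9)*18)*(-8 + (½)*(-9)*18) = -9676 - 81*(-8 - 81) = -9676 - 81*(-89) = -9676 + 7209 = -2467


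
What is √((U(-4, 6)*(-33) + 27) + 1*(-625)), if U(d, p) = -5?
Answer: I*√433 ≈ 20.809*I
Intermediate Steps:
√((U(-4, 6)*(-33) + 27) + 1*(-625)) = √((-5*(-33) + 27) + 1*(-625)) = √((165 + 27) - 625) = √(192 - 625) = √(-433) = I*√433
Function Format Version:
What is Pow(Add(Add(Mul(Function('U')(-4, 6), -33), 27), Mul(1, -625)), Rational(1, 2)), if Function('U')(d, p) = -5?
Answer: Mul(I, Pow(433, Rational(1, 2))) ≈ Mul(20.809, I)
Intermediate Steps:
Pow(Add(Add(Mul(Function('U')(-4, 6), -33), 27), Mul(1, -625)), Rational(1, 2)) = Pow(Add(Add(Mul(-5, -33), 27), Mul(1, -625)), Rational(1, 2)) = Pow(Add(Add(165, 27), -625), Rational(1, 2)) = Pow(Add(192, -625), Rational(1, 2)) = Pow(-433, Rational(1, 2)) = Mul(I, Pow(433, Rational(1, 2)))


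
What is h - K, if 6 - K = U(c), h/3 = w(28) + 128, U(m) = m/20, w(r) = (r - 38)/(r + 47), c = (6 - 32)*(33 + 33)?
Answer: 1459/5 ≈ 291.80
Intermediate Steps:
c = -1716 (c = -26*66 = -1716)
w(r) = (-38 + r)/(47 + r)
U(m) = m/20 (U(m) = m*(1/20) = m/20)
h = 1918/5 (h = 3*((-38 + 28)/(47 + 28) + 128) = 3*(-10/75 + 128) = 3*((1/75)*(-10) + 128) = 3*(-2/15 + 128) = 3*(1918/15) = 1918/5 ≈ 383.60)
K = 459/5 (K = 6 - (-1716)/20 = 6 - 1*(-429/5) = 6 + 429/5 = 459/5 ≈ 91.800)
h - K = 1918/5 - 1*459/5 = 1918/5 - 459/5 = 1459/5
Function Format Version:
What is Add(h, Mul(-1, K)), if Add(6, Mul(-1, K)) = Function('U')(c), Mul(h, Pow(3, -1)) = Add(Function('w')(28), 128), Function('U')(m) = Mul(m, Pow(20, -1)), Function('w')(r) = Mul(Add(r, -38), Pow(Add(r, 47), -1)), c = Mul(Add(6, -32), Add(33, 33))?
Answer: Rational(1459, 5) ≈ 291.80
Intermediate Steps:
c = -1716 (c = Mul(-26, 66) = -1716)
Function('w')(r) = Mul(Pow(Add(47, r), -1), Add(-38, r)) (Function('w')(r) = Mul(Add(-38, r), Pow(Add(47, r), -1)) = Mul(Pow(Add(47, r), -1), Add(-38, r)))
Function('U')(m) = Mul(Rational(1, 20), m) (Function('U')(m) = Mul(m, Rational(1, 20)) = Mul(Rational(1, 20), m))
h = Rational(1918, 5) (h = Mul(3, Add(Mul(Pow(Add(47, 28), -1), Add(-38, 28)), 128)) = Mul(3, Add(Mul(Pow(75, -1), -10), 128)) = Mul(3, Add(Mul(Rational(1, 75), -10), 128)) = Mul(3, Add(Rational(-2, 15), 128)) = Mul(3, Rational(1918, 15)) = Rational(1918, 5) ≈ 383.60)
K = Rational(459, 5) (K = Add(6, Mul(-1, Mul(Rational(1, 20), -1716))) = Add(6, Mul(-1, Rational(-429, 5))) = Add(6, Rational(429, 5)) = Rational(459, 5) ≈ 91.800)
Add(h, Mul(-1, K)) = Add(Rational(1918, 5), Mul(-1, Rational(459, 5))) = Add(Rational(1918, 5), Rational(-459, 5)) = Rational(1459, 5)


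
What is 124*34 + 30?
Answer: 4246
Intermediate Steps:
124*34 + 30 = 4216 + 30 = 4246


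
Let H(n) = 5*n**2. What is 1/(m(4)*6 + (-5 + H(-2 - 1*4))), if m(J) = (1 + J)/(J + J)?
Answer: 4/715 ≈ 0.0055944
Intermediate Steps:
m(J) = (1 + J)/(2*J) (m(J) = (1 + J)/((2*J)) = (1 + J)*(1/(2*J)) = (1 + J)/(2*J))
1/(m(4)*6 + (-5 + H(-2 - 1*4))) = 1/(((1/2)*(1 + 4)/4)*6 + (-5 + 5*(-2 - 1*4)**2)) = 1/(((1/2)*(1/4)*5)*6 + (-5 + 5*(-2 - 4)**2)) = 1/((5/8)*6 + (-5 + 5*(-6)**2)) = 1/(15/4 + (-5 + 5*36)) = 1/(15/4 + (-5 + 180)) = 1/(15/4 + 175) = 1/(715/4) = 4/715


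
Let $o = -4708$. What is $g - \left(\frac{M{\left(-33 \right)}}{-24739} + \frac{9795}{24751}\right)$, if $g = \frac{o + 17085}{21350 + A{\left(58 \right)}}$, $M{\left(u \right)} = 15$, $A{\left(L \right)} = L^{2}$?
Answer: $\frac{1599138529493}{15132752638146} \approx 0.10567$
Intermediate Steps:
$g = \frac{12377}{24714}$ ($g = \frac{-4708 + 17085}{21350 + 58^{2}} = \frac{12377}{21350 + 3364} = \frac{12377}{24714} \approx 0.50081$)
$g - \left(\frac{M{\left(-33 \right)}}{-24739} + \frac{9795}{24751}\right) = \frac{12377}{24714} - \left(\frac{15}{-24739} + \frac{9795}{24751}\right) = \frac{12377}{24714} - \left(15 \left(- \frac{1}{24739}\right) + 9795 \cdot \frac{1}{24751}\right) = \frac{12377}{24714} - \left(- \frac{15}{24739} + \frac{9795}{24751}\right) = \frac{12377}{24714} - \frac{241947240}{612314989} = \frac{1599138529493}{15132752638146}$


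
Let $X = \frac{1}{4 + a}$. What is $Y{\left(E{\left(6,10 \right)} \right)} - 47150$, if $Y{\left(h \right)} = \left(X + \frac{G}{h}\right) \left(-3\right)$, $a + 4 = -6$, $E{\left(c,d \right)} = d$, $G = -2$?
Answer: $- \frac{471489}{10} \approx -47149.0$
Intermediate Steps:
$a = -10$ ($a = -4 - 6 = -10$)
$X = - \frac{1}{6}$ ($X = \frac{1}{4 - 10} = \frac{1}{-6} = - \frac{1}{6} \approx -0.16667$)
$Y{\left(h \right)} = \frac{1}{2} + \frac{6}{h}$ ($Y{\left(h \right)} = \left(- \frac{1}{6} - \frac{2}{h}\right) \left(-3\right) = \frac{1}{2} + \frac{6}{h}$)
$Y{\left(E{\left(6,10 \right)} \right)} - 47150 = \frac{12 + 10}{2 \cdot 10} - 47150 = \frac{1}{2} \cdot \frac{1}{10} \cdot 22 - 47150 = \frac{11}{10} - 47150 = - \frac{471489}{10}$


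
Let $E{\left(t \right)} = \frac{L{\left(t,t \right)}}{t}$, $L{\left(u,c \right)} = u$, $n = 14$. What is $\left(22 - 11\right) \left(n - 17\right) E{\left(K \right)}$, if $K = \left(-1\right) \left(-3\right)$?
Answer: $-33$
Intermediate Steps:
$K = 3$
$E{\left(t \right)} = 1$ ($E{\left(t \right)} = \frac{t}{t} = 1$)
$\left(22 - 11\right) \left(n - 17\right) E{\left(K \right)} = \left(22 - 11\right) \left(14 - 17\right) 1 = 11 \left(-3\right) 1 = \left(-33\right) 1 = -33$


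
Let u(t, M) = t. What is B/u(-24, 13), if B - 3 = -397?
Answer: 197/12 ≈ 16.417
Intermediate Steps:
B = -394 (B = 3 - 397 = -394)
B/u(-24, 13) = -394/(-24) = -394*(-1/24) = 197/12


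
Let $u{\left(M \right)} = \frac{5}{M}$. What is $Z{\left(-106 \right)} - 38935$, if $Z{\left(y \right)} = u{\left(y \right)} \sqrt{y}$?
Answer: $-38935 - \frac{5 i \sqrt{106}}{106} \approx -38935.0 - 0.48564 i$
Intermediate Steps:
$Z{\left(y \right)} = \frac{5}{\sqrt{y}}$ ($Z{\left(y \right)} = \frac{5}{y} \sqrt{y} = \frac{5}{\sqrt{y}}$)
$Z{\left(-106 \right)} - 38935 = \frac{5}{i \sqrt{106}} - 38935 = 5 \left(- \frac{i \sqrt{106}}{106}\right) - 38935 = - \frac{5 i \sqrt{106}}{106} - 38935 = -38935 - \frac{5 i \sqrt{106}}{106}$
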